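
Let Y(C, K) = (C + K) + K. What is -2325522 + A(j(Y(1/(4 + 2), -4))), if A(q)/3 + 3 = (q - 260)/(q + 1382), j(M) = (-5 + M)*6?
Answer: -1011606322/435 ≈ -2.3255e+6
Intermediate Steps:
Y(C, K) = C + 2*K
j(M) = -30 + 6*M
A(q) = -9 + 3*(-260 + q)/(1382 + q) (A(q) = -9 + 3*((q - 260)/(q + 1382)) = -9 + 3*((-260 + q)/(1382 + q)) = -9 + 3*(-260 + q)/(1382 + q))
-2325522 + A(j(Y(1/(4 + 2), -4))) = -2325522 + 6*(-2203 - (-30 + 6*(1/(4 + 2) + 2*(-4))))/(1382 + (-30 + 6*(1/(4 + 2) + 2*(-4)))) = -2325522 + 6*(-2203 - (-30 + 6*(1/6 - 8)))/(1382 + (-30 + 6*(1/6 - 8))) = -2325522 + 6*(-2203 - (-30 + 6*(⅙ - 8)))/(1382 + (-30 + 6*(⅙ - 8))) = -2325522 + 6*(-2203 - (-30 + 6*(-47/6)))/(1382 + (-30 + 6*(-47/6))) = -2325522 + 6*(-2203 - (-30 - 47))/(1382 + (-30 - 47)) = -2325522 + 6*(-2203 - 1*(-77))/(1382 - 77) = -2325522 + 6*(-2203 + 77)/1305 = -2325522 + 6*(1/1305)*(-2126) = -2325522 - 4252/435 = -1011606322/435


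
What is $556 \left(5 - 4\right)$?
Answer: $556$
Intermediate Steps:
$556 \left(5 - 4\right) = 556 \cdot 1 = 556$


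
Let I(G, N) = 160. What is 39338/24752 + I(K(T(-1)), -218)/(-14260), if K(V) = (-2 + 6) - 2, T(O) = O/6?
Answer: 63009/39928 ≈ 1.5781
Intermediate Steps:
T(O) = O/6 (T(O) = O*(⅙) = O/6)
K(V) = 2 (K(V) = 4 - 2 = 2)
39338/24752 + I(K(T(-1)), -218)/(-14260) = 39338/24752 + 160/(-14260) = 39338*(1/24752) + 160*(-1/14260) = 89/56 - 8/713 = 63009/39928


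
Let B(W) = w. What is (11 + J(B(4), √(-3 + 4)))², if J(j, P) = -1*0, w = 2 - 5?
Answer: 121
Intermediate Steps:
w = -3
B(W) = -3
J(j, P) = 0
(11 + J(B(4), √(-3 + 4)))² = (11 + 0)² = 11² = 121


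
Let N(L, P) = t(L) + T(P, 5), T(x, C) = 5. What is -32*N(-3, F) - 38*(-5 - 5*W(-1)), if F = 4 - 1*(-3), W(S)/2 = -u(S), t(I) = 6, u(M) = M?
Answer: 218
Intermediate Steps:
W(S) = -2*S (W(S) = 2*(-S) = -2*S)
F = 7 (F = 4 + 3 = 7)
N(L, P) = 11 (N(L, P) = 6 + 5 = 11)
-32*N(-3, F) - 38*(-5 - 5*W(-1)) = -32*11 - 38*(-5 - (-10)*(-1)) = -352 - 38*(-5 - 5*2) = -352 - 38*(-5 - 10) = -352 - 38*(-15) = -352 + 570 = 218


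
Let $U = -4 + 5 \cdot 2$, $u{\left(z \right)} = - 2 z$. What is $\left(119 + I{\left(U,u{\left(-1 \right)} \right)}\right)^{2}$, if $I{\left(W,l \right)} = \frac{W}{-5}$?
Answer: $\frac{346921}{25} \approx 13877.0$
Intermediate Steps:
$U = 6$ ($U = -4 + 10 = 6$)
$I{\left(W,l \right)} = - \frac{W}{5}$ ($I{\left(W,l \right)} = W \left(- \frac{1}{5}\right) = - \frac{W}{5}$)
$\left(119 + I{\left(U,u{\left(-1 \right)} \right)}\right)^{2} = \left(119 - \frac{6}{5}\right)^{2} = \left(\frac{589}{5}\right)^{2} = \frac{346921}{25}$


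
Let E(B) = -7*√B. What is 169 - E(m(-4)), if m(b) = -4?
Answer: 169 + 14*I ≈ 169.0 + 14.0*I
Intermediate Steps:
169 - E(m(-4)) = 169 - (-7)*√(-4) = 169 - (-7)*2*I = 169 - (-14)*I = 169 + 14*I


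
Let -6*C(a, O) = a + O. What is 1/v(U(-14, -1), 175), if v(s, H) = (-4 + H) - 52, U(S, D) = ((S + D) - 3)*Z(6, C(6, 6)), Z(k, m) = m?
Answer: 1/119 ≈ 0.0084034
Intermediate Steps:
C(a, O) = -O/6 - a/6 (C(a, O) = -(a + O)/6 = -(O + a)/6 = -O/6 - a/6)
U(S, D) = 6 - 2*D - 2*S (U(S, D) = ((S + D) - 3)*(-⅙*6 - ⅙*6) = ((D + S) - 3)*(-1 - 1) = (-3 + D + S)*(-2) = 6 - 2*D - 2*S)
v(s, H) = -56 + H
1/v(U(-14, -1), 175) = 1/(-56 + 175) = 1/119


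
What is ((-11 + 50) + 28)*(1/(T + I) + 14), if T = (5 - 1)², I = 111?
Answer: 119193/127 ≈ 938.53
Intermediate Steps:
T = 16 (T = 4² = 16)
((-11 + 50) + 28)*(1/(T + I) + 14) = ((-11 + 50) + 28)*(1/(16 + 111) + 14) = (39 + 28)*(1/127 + 14) = 67*(1/127 + 14) = 67*(1779/127) = 119193/127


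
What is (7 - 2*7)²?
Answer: 49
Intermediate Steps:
(7 - 2*7)² = (7 - 14)² = (-7)² = 49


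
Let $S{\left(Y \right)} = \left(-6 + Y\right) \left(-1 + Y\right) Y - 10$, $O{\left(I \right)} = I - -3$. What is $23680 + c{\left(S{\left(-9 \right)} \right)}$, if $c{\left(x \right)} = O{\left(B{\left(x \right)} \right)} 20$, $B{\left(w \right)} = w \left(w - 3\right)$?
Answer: $37097340$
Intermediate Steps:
$B{\left(w \right)} = w \left(-3 + w\right)$
$O{\left(I \right)} = 3 + I$ ($O{\left(I \right)} = I + 3 = 3 + I$)
$S{\left(Y \right)} = -10 + Y \left(-1 + Y\right) \left(-6 + Y\right)$ ($S{\left(Y \right)} = \left(-1 + Y\right) \left(-6 + Y\right) Y - 10 = Y \left(-1 + Y\right) \left(-6 + Y\right) - 10 = -10 + Y \left(-1 + Y\right) \left(-6 + Y\right)$)
$c{\left(x \right)} = 60 + 20 x \left(-3 + x\right)$ ($c{\left(x \right)} = \left(3 + x \left(-3 + x\right)\right) 20 = 60 + 20 x \left(-3 + x\right)$)
$23680 + c{\left(S{\left(-9 \right)} \right)} = 23680 + \left(60 + 20 \left(-10 + \left(-9\right)^{3} - 7 \left(-9\right)^{2} + 6 \left(-9\right)\right) \left(-3 + \left(-10 + \left(-9\right)^{3} - 7 \left(-9\right)^{2} + 6 \left(-9\right)\right)\right)\right) = 23680 + \left(60 + 20 \left(-10 - 729 - 567 - 54\right) \left(-3 - 1360\right)\right) = 23680 + \left(60 + 20 \left(-1360\right) \left(-3 - 1360\right)\right) = 23680 + \left(60 + 20 \left(-1360\right) \left(-1363\right)\right) = 23680 + \left(60 + 37073600\right) = 23680 + 37073660 = 37097340$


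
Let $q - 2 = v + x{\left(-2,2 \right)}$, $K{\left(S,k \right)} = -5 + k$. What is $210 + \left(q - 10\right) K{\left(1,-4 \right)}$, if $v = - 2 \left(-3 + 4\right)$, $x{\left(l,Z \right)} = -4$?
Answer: $336$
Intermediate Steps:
$v = -2$ ($v = \left(-2\right) 1 = -2$)
$q = -4$ ($q = 2 - 6 = -4$)
$210 + \left(q - 10\right) K{\left(1,-4 \right)} = 210 + \left(-4 - 10\right) \left(-5 - 4\right) = 210 - -126 = 210 + 126 = 336$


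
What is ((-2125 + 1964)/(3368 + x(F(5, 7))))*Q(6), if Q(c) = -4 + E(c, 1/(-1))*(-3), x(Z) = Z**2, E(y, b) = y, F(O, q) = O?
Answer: 3542/3393 ≈ 1.0439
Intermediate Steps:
Q(c) = -4 - 3*c (Q(c) = -4 + c*(-3) = -4 - 3*c)
((-2125 + 1964)/(3368 + x(F(5, 7))))*Q(6) = ((-2125 + 1964)/(3368 + 5**2))*(-4 - 3*6) = (-161/(3368 + 25))*(-4 - 18) = -161/3393*(-22) = 3542/3393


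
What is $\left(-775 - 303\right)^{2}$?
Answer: $1162084$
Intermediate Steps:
$\left(-775 - 303\right)^{2} = \left(-1078\right)^{2} = 1162084$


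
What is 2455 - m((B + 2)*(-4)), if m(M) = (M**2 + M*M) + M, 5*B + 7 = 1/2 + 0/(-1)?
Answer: 61053/25 ≈ 2442.1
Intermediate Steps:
B = -13/10 (B = -7/5 + (1/2 + 0/(-1))/5 = -7/5 + (1*(1/2) + 0*(-1))/5 = -7/5 + (1/2 + 0)/5 = -7/5 + (1/5)*(1/2) = -7/5 + 1/10 = -13/10 ≈ -1.3000)
m(M) = M + 2*M**2 (m(M) = (M**2 + M**2) + M = 2*M**2 + M = M + 2*M**2)
2455 - m((B + 2)*(-4)) = 2455 - (-13/10 + 2)*(-4)*(1 + 2*((-13/10 + 2)*(-4))) = 2455 - (7/10)*(-4)*(1 + 2*((7/10)*(-4))) = 2455 - (-14)*(1 + 2*(-14/5))/5 = 2455 - (-14)*(1 - 28/5)/5 = 2455 - (-14)*(-23)/(5*5) = 2455 - 1*322/25 = 2455 - 322/25 = 61053/25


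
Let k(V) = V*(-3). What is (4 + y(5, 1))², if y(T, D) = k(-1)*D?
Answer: 49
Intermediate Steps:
k(V) = -3*V
y(T, D) = 3*D (y(T, D) = (-3*(-1))*D = 3*D)
(4 + y(5, 1))² = (4 + 3*1)² = (4 + 3)² = 7² = 49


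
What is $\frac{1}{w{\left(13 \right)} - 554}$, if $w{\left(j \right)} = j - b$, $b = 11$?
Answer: $- \frac{1}{552} \approx -0.0018116$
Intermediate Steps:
$w{\left(j \right)} = -11 + j$ ($w{\left(j \right)} = j - 11 = -11 + j$)
$\frac{1}{w{\left(13 \right)} - 554} = \frac{1}{\left(-11 + 13\right) - 554} = \frac{1}{2 - 554} = \frac{1}{-552} = - \frac{1}{552}$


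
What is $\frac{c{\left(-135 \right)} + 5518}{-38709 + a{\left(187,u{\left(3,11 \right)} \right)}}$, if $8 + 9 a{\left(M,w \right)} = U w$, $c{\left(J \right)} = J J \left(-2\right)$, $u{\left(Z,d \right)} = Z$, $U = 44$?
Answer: $\frac{278388}{348257} \approx 0.79938$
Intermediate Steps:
$c{\left(J \right)} = - 2 J^{2}$ ($c{\left(J \right)} = J \left(- 2 J\right) = - 2 J^{2}$)
$a{\left(M,w \right)} = - \frac{8}{9} + \frac{44 w}{9}$
$\frac{c{\left(-135 \right)} + 5518}{-38709 + a{\left(187,u{\left(3,11 \right)} \right)}} = \frac{- 2 \left(-135\right)^{2} + 5518}{-38709 + \left(- \frac{8}{9} + \frac{44}{9} \cdot 3\right)} = \frac{\left(-2\right) 18225 + 5518}{-38709 + \left(- \frac{8}{9} + \frac{44}{3}\right)} = \frac{-36450 + 5518}{-38709 + \frac{124}{9}} = - \frac{30932}{- \frac{348257}{9}} = \left(-30932\right) \left(- \frac{9}{348257}\right) = \frac{278388}{348257}$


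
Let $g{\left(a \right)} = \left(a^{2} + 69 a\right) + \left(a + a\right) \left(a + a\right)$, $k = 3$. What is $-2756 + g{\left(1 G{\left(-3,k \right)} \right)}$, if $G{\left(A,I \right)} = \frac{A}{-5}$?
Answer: $- \frac{13564}{5} \approx -2712.8$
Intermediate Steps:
$G{\left(A,I \right)} = - \frac{A}{5}$ ($G{\left(A,I \right)} = A \left(- \frac{1}{5}\right) = - \frac{A}{5}$)
$g{\left(a \right)} = 5 a^{2} + 69 a$ ($g{\left(a \right)} = \left(a^{2} + 69 a\right) + 2 a 2 a = \left(a^{2} + 69 a\right) + 4 a^{2} = 5 a^{2} + 69 a$)
$-2756 + g{\left(1 G{\left(-3,k \right)} \right)} = -2756 + 1 \left(\left(- \frac{1}{5}\right) \left(-3\right)\right) \left(69 + 5 \cdot 1 \left(\left(- \frac{1}{5}\right) \left(-3\right)\right)\right) = -2756 + 1 \cdot \frac{3}{5} \left(69 + 5 \cdot 1 \cdot \frac{3}{5}\right) = -2756 + \frac{3 \left(69 + 5 \cdot \frac{3}{5}\right)}{5} = -2756 + \frac{3 \left(69 + 3\right)}{5} = -2756 + \frac{3}{5} \cdot 72 = -2756 + \frac{216}{5} = - \frac{13564}{5}$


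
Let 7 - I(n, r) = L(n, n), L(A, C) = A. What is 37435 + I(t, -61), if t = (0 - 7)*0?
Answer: 37442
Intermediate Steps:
t = 0 (t = -7*0 = 0)
I(n, r) = 7 - n
37435 + I(t, -61) = 37435 + (7 - 1*0) = 37435 + (7 + 0) = 37435 + 7 = 37442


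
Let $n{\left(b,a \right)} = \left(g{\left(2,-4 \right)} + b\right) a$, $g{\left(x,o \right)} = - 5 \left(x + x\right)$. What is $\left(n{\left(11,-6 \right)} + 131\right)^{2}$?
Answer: $34225$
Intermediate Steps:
$g{\left(x,o \right)} = - 10 x$ ($g{\left(x,o \right)} = - 5 \cdot 2 x = - 10 x$)
$n{\left(b,a \right)} = a \left(-20 + b\right)$ ($n{\left(b,a \right)} = \left(\left(-10\right) 2 + b\right) a = \left(-20 + b\right) a = a \left(-20 + b\right)$)
$\left(n{\left(11,-6 \right)} + 131\right)^{2} = \left(- 6 \left(-20 + 11\right) + 131\right)^{2} = \left(\left(-6\right) \left(-9\right) + 131\right)^{2} = \left(54 + 131\right)^{2} = 185^{2} = 34225$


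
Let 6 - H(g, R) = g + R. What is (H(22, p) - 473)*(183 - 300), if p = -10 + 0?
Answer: 56043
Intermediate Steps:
p = -10
H(g, R) = 6 - R - g (H(g, R) = 6 - (g + R) = 6 - (R + g) = 6 + (-R - g) = 6 - R - g)
(H(22, p) - 473)*(183 - 300) = ((6 - 1*(-10) - 1*22) - 473)*(183 - 300) = ((6 + 10 - 22) - 473)*(-117) = (-6 - 473)*(-117) = -479*(-117) = 56043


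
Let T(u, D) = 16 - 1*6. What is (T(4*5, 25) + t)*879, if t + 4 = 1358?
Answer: 1198956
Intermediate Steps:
t = 1354 (t = -4 + 1358 = 1354)
T(u, D) = 10 (T(u, D) = 16 - 6 = 10)
(T(4*5, 25) + t)*879 = (10 + 1354)*879 = 1364*879 = 1198956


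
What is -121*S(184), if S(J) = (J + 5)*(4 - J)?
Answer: 4116420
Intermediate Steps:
S(J) = (4 - J)*(5 + J) (S(J) = (5 + J)*(4 - J) = (4 - J)*(5 + J))
-121*S(184) = -121*(20 - 1*184 - 1*184**2) = -121*(20 - 184 - 1*33856) = -121*(20 - 184 - 33856) = -121*(-34020) = 4116420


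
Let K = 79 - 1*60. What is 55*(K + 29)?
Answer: 2640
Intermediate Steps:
K = 19 (K = 79 - 60 = 19)
55*(K + 29) = 55*(19 + 29) = 55*48 = 2640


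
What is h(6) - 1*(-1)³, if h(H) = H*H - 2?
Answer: 35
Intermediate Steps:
h(H) = -2 + H² (h(H) = H² - 2 = -2 + H²)
h(6) - 1*(-1)³ = (-2 + 6²) - 1*(-1)³ = (-2 + 36) - 1*(-1) = 34 + 1 = 35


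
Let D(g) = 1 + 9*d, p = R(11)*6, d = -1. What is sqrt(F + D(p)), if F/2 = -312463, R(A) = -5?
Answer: I*sqrt(624934) ≈ 790.53*I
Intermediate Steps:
F = -624926 (F = 2*(-312463) = -624926)
p = -30 (p = -5*6 = -30)
D(g) = -8 (D(g) = 1 + 9*(-1) = 1 - 9 = -8)
sqrt(F + D(p)) = sqrt(-624926 - 8) = sqrt(-624934) = I*sqrt(624934)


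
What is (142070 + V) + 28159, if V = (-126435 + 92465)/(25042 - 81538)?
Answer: 4808645777/28248 ≈ 1.7023e+5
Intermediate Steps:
V = 16985/28248 (V = -33970/(-56496) = -33970*(-1/56496) = 16985/28248 ≈ 0.60128)
(142070 + V) + 28159 = (142070 + 16985/28248) + 28159 = 4013210345/28248 + 28159 = 4808645777/28248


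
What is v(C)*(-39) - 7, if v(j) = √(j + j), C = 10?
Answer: -7 - 78*√5 ≈ -181.41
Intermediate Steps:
v(j) = √2*√j (v(j) = √(2*j) = √2*√j)
v(C)*(-39) - 7 = (√2*√10)*(-39) - 7 = (2*√5)*(-39) - 7 = -78*√5 - 7 = -7 - 78*√5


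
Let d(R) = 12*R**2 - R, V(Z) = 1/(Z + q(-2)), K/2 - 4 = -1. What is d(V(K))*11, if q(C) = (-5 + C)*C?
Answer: -11/50 ≈ -0.22000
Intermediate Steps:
K = 6 (K = 8 + 2*(-1) = 8 - 2 = 6)
q(C) = C*(-5 + C)
V(Z) = 1/(14 + Z) (V(Z) = 1/(Z - 2*(-5 - 2)) = 1/(Z - 2*(-7)) = 1/(Z + 14) = 1/(14 + Z))
d(R) = -R + 12*R**2
d(V(K))*11 = ((-1 + 12/(14 + 6))/(14 + 6))*11 = ((-1 + 12/20)/20)*11 = ((-1 + 12*(1/20))/20)*11 = ((-1 + 3/5)/20)*11 = ((1/20)*(-2/5))*11 = -1/50*11 = -11/50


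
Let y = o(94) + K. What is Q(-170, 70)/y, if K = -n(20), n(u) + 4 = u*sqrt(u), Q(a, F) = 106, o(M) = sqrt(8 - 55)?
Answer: 106/(4 - 40*sqrt(5) + I*sqrt(47)) ≈ -1.2327 - 0.098905*I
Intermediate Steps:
o(M) = I*sqrt(47) (o(M) = sqrt(-47) = I*sqrt(47))
n(u) = -4 + u**(3/2) (n(u) = -4 + u*sqrt(u) = -4 + u**(3/2))
K = 4 - 40*sqrt(5) (K = -(-4 + 20**(3/2)) = -(-4 + 40*sqrt(5)) = 4 - 40*sqrt(5) ≈ -85.443)
y = 4 - 40*sqrt(5) + I*sqrt(47) (y = I*sqrt(47) + (4 - 40*sqrt(5)) = 4 - 40*sqrt(5) + I*sqrt(47) ≈ -85.443 + 6.8557*I)
Q(-170, 70)/y = 106/(4 - 40*sqrt(5) + I*sqrt(47))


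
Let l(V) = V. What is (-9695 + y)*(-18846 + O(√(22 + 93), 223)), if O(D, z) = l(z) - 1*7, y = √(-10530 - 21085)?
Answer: 180617850 - 18630*I*√31615 ≈ 1.8062e+8 - 3.3125e+6*I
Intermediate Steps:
y = I*√31615 (y = √(-31615) = I*√31615 ≈ 177.81*I)
O(D, z) = -7 + z (O(D, z) = z - 1*7 = z - 7 = -7 + z)
(-9695 + y)*(-18846 + O(√(22 + 93), 223)) = (-9695 + I*√31615)*(-18846 + (-7 + 223)) = (-9695 + I*√31615)*(-18846 + 216) = (-9695 + I*√31615)*(-18630) = 180617850 - 18630*I*√31615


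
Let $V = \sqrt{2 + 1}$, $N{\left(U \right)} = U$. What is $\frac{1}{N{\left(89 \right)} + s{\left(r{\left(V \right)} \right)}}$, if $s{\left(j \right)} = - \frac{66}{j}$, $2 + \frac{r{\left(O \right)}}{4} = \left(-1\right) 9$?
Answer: $\frac{2}{181} \approx 0.01105$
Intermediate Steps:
$V = \sqrt{3} \approx 1.732$
$r{\left(O \right)} = -44$ ($r{\left(O \right)} = -8 + 4 \left(\left(-1\right) 9\right) = -8 + 4 \left(-9\right) = -8 - 36 = -44$)
$\frac{1}{N{\left(89 \right)} + s{\left(r{\left(V \right)} \right)}} = \frac{1}{89 - \frac{66}{-44}} = \frac{1}{89 - - \frac{3}{2}} = \frac{1}{89 + \frac{3}{2}} = \frac{1}{\frac{181}{2}} = \frac{2}{181}$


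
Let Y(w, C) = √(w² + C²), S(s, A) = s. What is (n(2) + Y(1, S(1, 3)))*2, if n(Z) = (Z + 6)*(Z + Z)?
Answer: 64 + 2*√2 ≈ 66.828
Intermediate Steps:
Y(w, C) = √(C² + w²)
n(Z) = 2*Z*(6 + Z) (n(Z) = (6 + Z)*(2*Z) = 2*Z*(6 + Z))
(n(2) + Y(1, S(1, 3)))*2 = (2*2*(6 + 2) + √(1² + 1²))*2 = (2*2*8 + √(1 + 1))*2 = (32 + √2)*2 = 64 + 2*√2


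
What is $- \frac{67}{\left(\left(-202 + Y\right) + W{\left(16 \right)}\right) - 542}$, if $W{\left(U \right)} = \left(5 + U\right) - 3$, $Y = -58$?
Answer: $\frac{67}{784} \approx 0.085459$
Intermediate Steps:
$W{\left(U \right)} = 2 + U$
$- \frac{67}{\left(\left(-202 + Y\right) + W{\left(16 \right)}\right) - 542} = - \frac{67}{\left(\left(-202 - 58\right) + \left(2 + 16\right)\right) - 542} = - \frac{67}{\left(-260 + 18\right) - 542} = - \frac{67}{-242 - 542} = - \frac{67}{-784} = \left(-67\right) \left(- \frac{1}{784}\right) = \frac{67}{784}$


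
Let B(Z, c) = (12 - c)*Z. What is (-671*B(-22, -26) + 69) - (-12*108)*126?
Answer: 724321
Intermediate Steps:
B(Z, c) = Z*(12 - c)
(-671*B(-22, -26) + 69) - (-12*108)*126 = (-(-14762)*(12 - 1*(-26)) + 69) - (-12*108)*126 = (-(-14762)*(12 + 26) + 69) - (-1296)*126 = (-(-14762)*38 + 69) - 1*(-163296) = (-671*(-836) + 69) + 163296 = (560956 + 69) + 163296 = 561025 + 163296 = 724321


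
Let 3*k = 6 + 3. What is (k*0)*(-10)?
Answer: 0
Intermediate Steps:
k = 3 (k = (6 + 3)/3 = (⅓)*9 = 3)
(k*0)*(-10) = (3*0)*(-10) = 0*(-10) = 0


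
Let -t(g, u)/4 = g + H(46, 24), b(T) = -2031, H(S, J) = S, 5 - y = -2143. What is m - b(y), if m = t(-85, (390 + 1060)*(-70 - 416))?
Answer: 2187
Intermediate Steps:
y = 2148 (y = 5 - 1*(-2143) = 5 + 2143 = 2148)
t(g, u) = -184 - 4*g (t(g, u) = -4*(g + 46) = -4*(46 + g) = -184 - 4*g)
m = 156 (m = -184 - 4*(-85) = -184 + 340 = 156)
m - b(y) = 156 - 1*(-2031) = 156 + 2031 = 2187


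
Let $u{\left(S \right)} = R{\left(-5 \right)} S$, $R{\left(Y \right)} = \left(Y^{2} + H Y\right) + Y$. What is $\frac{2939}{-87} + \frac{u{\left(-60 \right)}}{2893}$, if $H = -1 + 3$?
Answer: $- \frac{8554727}{251691} \approx -33.989$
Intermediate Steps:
$H = 2$
$R{\left(Y \right)} = Y^{2} + 3 Y$ ($R{\left(Y \right)} = \left(Y^{2} + 2 Y\right) + Y = Y^{2} + 3 Y$)
$u{\left(S \right)} = 10 S$ ($u{\left(S \right)} = - 5 \left(3 - 5\right) S = \left(-5\right) \left(-2\right) S = 10 S$)
$\frac{2939}{-87} + \frac{u{\left(-60 \right)}}{2893} = \frac{2939}{-87} + \frac{10 \left(-60\right)}{2893} = 2939 \left(- \frac{1}{87}\right) - \frac{600}{2893} = - \frac{2939}{87} - \frac{600}{2893} = - \frac{8554727}{251691}$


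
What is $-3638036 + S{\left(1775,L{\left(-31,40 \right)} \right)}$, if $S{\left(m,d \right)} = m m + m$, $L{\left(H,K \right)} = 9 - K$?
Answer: $-485636$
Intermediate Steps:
$S{\left(m,d \right)} = m + m^{2}$ ($S{\left(m,d \right)} = m^{2} + m = m + m^{2}$)
$-3638036 + S{\left(1775,L{\left(-31,40 \right)} \right)} = -3638036 + 1775 \left(1 + 1775\right) = -3638036 + 1775 \cdot 1776 = -3638036 + 3152400 = -485636$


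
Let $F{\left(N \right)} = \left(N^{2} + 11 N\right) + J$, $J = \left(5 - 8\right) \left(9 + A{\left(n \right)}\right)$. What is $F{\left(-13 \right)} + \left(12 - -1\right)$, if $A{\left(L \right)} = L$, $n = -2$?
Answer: $18$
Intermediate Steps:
$J = -21$ ($J = \left(5 - 8\right) \left(9 - 2\right) = \left(-3\right) 7 = -21$)
$F{\left(N \right)} = -21 + N^{2} + 11 N$ ($F{\left(N \right)} = \left(N^{2} + 11 N\right) - 21 = -21 + N^{2} + 11 N$)
$F{\left(-13 \right)} + \left(12 - -1\right) = \left(-21 + \left(-13\right)^{2} + 11 \left(-13\right)\right) + \left(12 - -1\right) = \left(-21 + 169 - 143\right) + \left(12 + 1\right) = 5 + 13 = 18$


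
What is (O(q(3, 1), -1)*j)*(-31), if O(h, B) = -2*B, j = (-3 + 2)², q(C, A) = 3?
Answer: -62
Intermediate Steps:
j = 1 (j = (-1)² = 1)
(O(q(3, 1), -1)*j)*(-31) = (-2*(-1)*1)*(-31) = (2*1)*(-31) = 2*(-31) = -62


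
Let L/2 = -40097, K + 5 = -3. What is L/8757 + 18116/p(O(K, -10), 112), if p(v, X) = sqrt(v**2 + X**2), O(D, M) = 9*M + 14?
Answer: -80194/8757 + 4529*sqrt(1145)/1145 ≈ 124.69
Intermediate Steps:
K = -8 (K = -5 - 3 = -8)
O(D, M) = 14 + 9*M
p(v, X) = sqrt(X**2 + v**2)
L = -80194 (L = 2*(-40097) = -80194)
L/8757 + 18116/p(O(K, -10), 112) = -80194/8757 + 18116/(sqrt(112**2 + (14 + 9*(-10))**2)) = -80194*1/8757 + 18116/(sqrt(12544 + (14 - 90)**2)) = -80194/8757 + 18116/(sqrt(12544 + (-76)**2)) = -80194/8757 + 18116/(sqrt(12544 + 5776)) = -80194/8757 + 18116/(sqrt(18320)) = -80194/8757 + 18116/((4*sqrt(1145))) = -80194/8757 + 18116*(sqrt(1145)/4580) = -80194/8757 + 4529*sqrt(1145)/1145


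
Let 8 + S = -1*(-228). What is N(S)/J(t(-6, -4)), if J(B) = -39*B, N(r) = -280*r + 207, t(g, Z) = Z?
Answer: -61393/156 ≈ -393.54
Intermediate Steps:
S = 220 (S = -8 - 1*(-228) = -8 + 228 = 220)
N(r) = 207 - 280*r
N(S)/J(t(-6, -4)) = (207 - 280*220)/((-39*(-4))) = (207 - 61600)/156 = -61393*1/156 = -61393/156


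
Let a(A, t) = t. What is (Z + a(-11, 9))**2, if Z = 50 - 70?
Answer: 121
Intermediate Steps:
Z = -20
(Z + a(-11, 9))**2 = (-20 + 9)**2 = (-11)**2 = 121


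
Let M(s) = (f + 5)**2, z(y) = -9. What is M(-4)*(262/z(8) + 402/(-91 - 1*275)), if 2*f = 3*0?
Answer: -414625/549 ≈ -755.24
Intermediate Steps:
f = 0 (f = (3*0)/2 = (1/2)*0 = 0)
M(s) = 25 (M(s) = (0 + 5)**2 = 5**2 = 25)
M(-4)*(262/z(8) + 402/(-91 - 1*275)) = 25*(262/(-9) + 402/(-91 - 1*275)) = 25*(262*(-1/9) + 402/(-91 - 275)) = 25*(-262/9 + 402/(-366)) = 25*(-262/9 + 402*(-1/366)) = 25*(-262/9 - 67/61) = 25*(-16585/549) = -414625/549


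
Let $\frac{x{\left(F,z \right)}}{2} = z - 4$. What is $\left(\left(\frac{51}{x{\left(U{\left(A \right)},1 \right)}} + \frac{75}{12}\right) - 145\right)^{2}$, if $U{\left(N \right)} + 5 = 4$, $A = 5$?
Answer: $\frac{346921}{16} \approx 21683.0$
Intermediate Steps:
$U{\left(N \right)} = -1$ ($U{\left(N \right)} = -5 + 4 = -1$)
$x{\left(F,z \right)} = -8 + 2 z$ ($x{\left(F,z \right)} = 2 \left(z - 4\right) = 2 \left(-4 + z\right) = -8 + 2 z$)
$\left(\left(\frac{51}{x{\left(U{\left(A \right)},1 \right)}} + \frac{75}{12}\right) - 145\right)^{2} = \left(\left(\frac{51}{-8 + 2 \cdot 1} + \frac{75}{12}\right) - 145\right)^{2} = \left(\left(\frac{51}{-8 + 2} + 75 \cdot \frac{1}{12}\right) - 145\right)^{2} = \left(\left(\frac{51}{-6} + \frac{25}{4}\right) - 145\right)^{2} = \left(\left(51 \left(- \frac{1}{6}\right) + \frac{25}{4}\right) - 145\right)^{2} = \left(\left(- \frac{17}{2} + \frac{25}{4}\right) - 145\right)^{2} = \left(- \frac{9}{4} - 145\right)^{2} = \left(- \frac{589}{4}\right)^{2} = \frac{346921}{16}$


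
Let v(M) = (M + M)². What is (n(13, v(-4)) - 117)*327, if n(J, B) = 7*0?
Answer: -38259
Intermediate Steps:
v(M) = 4*M² (v(M) = (2*M)² = 4*M²)
n(J, B) = 0
(n(13, v(-4)) - 117)*327 = (0 - 117)*327 = -117*327 = -38259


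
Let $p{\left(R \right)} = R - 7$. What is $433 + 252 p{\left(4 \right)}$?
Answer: $-323$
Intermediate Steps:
$p{\left(R \right)} = -7 + R$
$433 + 252 p{\left(4 \right)} = 433 + 252 \left(-7 + 4\right) = 433 + 252 \left(-3\right) = 433 - 756 = -323$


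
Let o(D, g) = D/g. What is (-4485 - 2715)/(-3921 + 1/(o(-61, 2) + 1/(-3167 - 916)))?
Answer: 597756000/325530677 ≈ 1.8363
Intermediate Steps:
(-4485 - 2715)/(-3921 + 1/(o(-61, 2) + 1/(-3167 - 916))) = (-4485 - 2715)/(-3921 + 1/(-61/2 + 1/(-3167 - 916))) = -7200/(-3921 + 1/(-61*1/2 + 1/(-4083))) = -7200/(-3921 + 1/(-61/2 - 1/4083)) = -7200/(-3921 + 1/(-249065/8166)) = -7200/(-3921 - 8166/249065) = -7200/(-976592031/249065) = -7200*(-249065/976592031) = 597756000/325530677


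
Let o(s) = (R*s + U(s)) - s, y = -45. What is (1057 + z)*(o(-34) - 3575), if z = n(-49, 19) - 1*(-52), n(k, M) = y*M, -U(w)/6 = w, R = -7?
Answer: -787146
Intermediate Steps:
U(w) = -6*w
n(k, M) = -45*M
o(s) = -14*s (o(s) = (-7*s - 6*s) - s = -13*s - s = -14*s)
z = -803 (z = -45*19 - 1*(-52) = -855 + 52 = -803)
(1057 + z)*(o(-34) - 3575) = (1057 - 803)*(-14*(-34) - 3575) = 254*(476 - 3575) = 254*(-3099) = -787146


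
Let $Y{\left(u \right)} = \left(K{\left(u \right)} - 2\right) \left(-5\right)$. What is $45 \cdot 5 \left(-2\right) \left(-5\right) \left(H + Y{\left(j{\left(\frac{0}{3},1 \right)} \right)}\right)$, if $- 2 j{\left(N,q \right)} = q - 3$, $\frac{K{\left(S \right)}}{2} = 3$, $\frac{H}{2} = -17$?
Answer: $-121500$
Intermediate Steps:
$H = -34$ ($H = 2 \left(-17\right) = -34$)
$K{\left(S \right)} = 6$ ($K{\left(S \right)} = 2 \cdot 3 = 6$)
$j{\left(N,q \right)} = \frac{3}{2} - \frac{q}{2}$ ($j{\left(N,q \right)} = - \frac{q - 3}{2} = - \frac{-3 + q}{2} = \frac{3}{2} - \frac{q}{2}$)
$Y{\left(u \right)} = -20$ ($Y{\left(u \right)} = \left(6 - 2\right) \left(-5\right) = 4 \left(-5\right) = -20$)
$45 \cdot 5 \left(-2\right) \left(-5\right) \left(H + Y{\left(j{\left(\frac{0}{3},1 \right)} \right)}\right) = 45 \cdot 5 \left(-2\right) \left(-5\right) \left(-34 - 20\right) = 45 \left(-10\right) \left(-5\right) \left(-54\right) = 45 \cdot 50 \left(-54\right) = 45 \left(-2700\right) = -121500$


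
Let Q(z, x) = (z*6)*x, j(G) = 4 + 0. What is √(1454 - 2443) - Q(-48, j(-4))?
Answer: 1152 + I*√989 ≈ 1152.0 + 31.448*I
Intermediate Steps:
j(G) = 4
Q(z, x) = 6*x*z (Q(z, x) = (6*z)*x = 6*x*z)
√(1454 - 2443) - Q(-48, j(-4)) = √(1454 - 2443) - 6*4*(-48) = √(-989) - 1*(-1152) = I*√989 + 1152 = 1152 + I*√989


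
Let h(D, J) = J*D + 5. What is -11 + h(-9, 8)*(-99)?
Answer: 6622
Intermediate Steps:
h(D, J) = 5 + D*J (h(D, J) = D*J + 5 = 5 + D*J)
-11 + h(-9, 8)*(-99) = -11 + (5 - 9*8)*(-99) = -11 + (5 - 72)*(-99) = -11 - 67*(-99) = -11 + 6633 = 6622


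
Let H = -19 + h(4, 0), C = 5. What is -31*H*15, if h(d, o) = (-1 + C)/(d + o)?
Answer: 8370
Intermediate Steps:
h(d, o) = 4/(d + o) (h(d, o) = (-1 + 5)/(d + o) = 4/(d + o))
H = -18 (H = -19 + 4/(4 + 0) = -19 + 4/4 = -19 + 4*(¼) = -19 + 1 = -18)
-31*H*15 = -31*(-18)*15 = 558*15 = 8370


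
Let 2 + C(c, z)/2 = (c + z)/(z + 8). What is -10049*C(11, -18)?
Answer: 130637/5 ≈ 26127.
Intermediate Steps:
C(c, z) = -4 + 2*(c + z)/(8 + z) (C(c, z) = -4 + 2*((c + z)/(z + 8)) = -4 + 2*((c + z)/(8 + z)) = -4 + 2*(c + z)/(8 + z))
-10049*C(11, -18) = -20098*(-16 + 11 - 1*(-18))/(8 - 18) = -20098*(-16 + 11 + 18)/(-10) = -20098*(-1)*13/10 = -10049*(-13/5) = 130637/5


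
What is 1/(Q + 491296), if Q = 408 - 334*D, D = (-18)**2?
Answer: 1/383488 ≈ 2.6076e-6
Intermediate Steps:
D = 324
Q = -107808 (Q = 408 - 334*324 = 408 - 108216 = -107808)
1/(Q + 491296) = 1/(-107808 + 491296) = 1/383488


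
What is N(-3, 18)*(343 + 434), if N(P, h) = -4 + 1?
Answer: -2331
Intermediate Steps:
N(P, h) = -3
N(-3, 18)*(343 + 434) = -3*(343 + 434) = -3*777 = -2331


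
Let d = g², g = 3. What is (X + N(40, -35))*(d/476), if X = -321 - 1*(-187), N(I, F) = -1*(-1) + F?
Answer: -54/17 ≈ -3.1765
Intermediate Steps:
N(I, F) = 1 + F
d = 9 (d = 3² = 9)
X = -134 (X = -321 + 187 = -134)
(X + N(40, -35))*(d/476) = (-134 + (1 - 35))*(9/476) = (-134 - 34)*(9*(1/476)) = -168*9/476 = -54/17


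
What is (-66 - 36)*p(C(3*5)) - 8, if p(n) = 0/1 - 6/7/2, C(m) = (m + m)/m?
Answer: 250/7 ≈ 35.714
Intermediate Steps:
C(m) = 2 (C(m) = (2*m)/m = 2)
p(n) = -3/7 (p(n) = 0*1 - 6*⅐*(½) = 0 - 6/7*½ = 0 - 3/7 = -3/7)
(-66 - 36)*p(C(3*5)) - 8 = (-66 - 36)*(-3/7) - 8 = -102*(-3/7) - 8 = 306/7 - 8 = 250/7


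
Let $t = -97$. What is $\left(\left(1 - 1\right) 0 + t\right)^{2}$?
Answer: $9409$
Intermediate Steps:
$\left(\left(1 - 1\right) 0 + t\right)^{2} = \left(\left(1 - 1\right) 0 - 97\right)^{2} = \left(0 \cdot 0 - 97\right)^{2} = \left(0 - 97\right)^{2} = \left(-97\right)^{2} = 9409$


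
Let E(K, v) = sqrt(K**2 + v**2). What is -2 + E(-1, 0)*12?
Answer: 10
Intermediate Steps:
-2 + E(-1, 0)*12 = -2 + sqrt((-1)**2 + 0**2)*12 = -2 + sqrt(1 + 0)*12 = -2 + sqrt(1)*12 = -2 + 1*12 = -2 + 12 = 10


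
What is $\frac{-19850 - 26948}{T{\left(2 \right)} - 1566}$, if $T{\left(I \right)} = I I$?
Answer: $\frac{23399}{781} \approx 29.96$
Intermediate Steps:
$T{\left(I \right)} = I^{2}$
$\frac{-19850 - 26948}{T{\left(2 \right)} - 1566} = \frac{-19850 - 26948}{2^{2} - 1566} = - \frac{46798}{4 - 1566} = - \frac{46798}{-1562} = \left(-46798\right) \left(- \frac{1}{1562}\right) = \frac{23399}{781}$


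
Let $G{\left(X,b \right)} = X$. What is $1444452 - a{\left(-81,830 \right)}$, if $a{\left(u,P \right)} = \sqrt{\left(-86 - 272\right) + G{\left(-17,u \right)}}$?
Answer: $1444452 - 5 i \sqrt{15} \approx 1.4445 \cdot 10^{6} - 19.365 i$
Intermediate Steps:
$a{\left(u,P \right)} = 5 i \sqrt{15}$ ($a{\left(u,P \right)} = \sqrt{\left(-86 - 272\right) - 17} = \sqrt{-358 - 17} = \sqrt{-375} = 5 i \sqrt{15}$)
$1444452 - a{\left(-81,830 \right)} = 1444452 - 5 i \sqrt{15}$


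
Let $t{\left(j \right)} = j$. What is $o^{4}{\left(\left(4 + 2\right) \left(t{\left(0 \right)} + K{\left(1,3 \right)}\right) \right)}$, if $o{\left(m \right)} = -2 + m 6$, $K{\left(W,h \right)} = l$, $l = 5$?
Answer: $1003875856$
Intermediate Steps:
$K{\left(W,h \right)} = 5$
$o{\left(m \right)} = -2 + 6 m$
$o^{4}{\left(\left(4 + 2\right) \left(t{\left(0 \right)} + K{\left(1,3 \right)}\right) \right)} = \left(-2 + 6 \left(4 + 2\right) \left(0 + 5\right)\right)^{4} = \left(-2 + 6 \cdot 6 \cdot 5\right)^{4} = \left(-2 + 6 \cdot 30\right)^{4} = \left(-2 + 180\right)^{4} = 178^{4} = 1003875856$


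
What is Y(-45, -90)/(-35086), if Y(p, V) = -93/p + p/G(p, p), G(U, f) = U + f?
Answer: -77/1052580 ≈ -7.3154e-5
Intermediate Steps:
Y(p, V) = 1/2 - 93/p (Y(p, V) = -93/p + p/(p + p) = -93/p + p/((2*p)) = -93/p + p*(1/(2*p)) = -93/p + 1/2 = 1/2 - 93/p)
Y(-45, -90)/(-35086) = ((1/2)*(-186 - 45)/(-45))/(-35086) = ((1/2)*(-1/45)*(-231))*(-1/35086) = (77/30)*(-1/35086) = -77/1052580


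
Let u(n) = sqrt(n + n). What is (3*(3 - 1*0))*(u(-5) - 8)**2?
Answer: 486 - 144*I*sqrt(10) ≈ 486.0 - 455.37*I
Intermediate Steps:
u(n) = sqrt(2)*sqrt(n) (u(n) = sqrt(2*n) = sqrt(2)*sqrt(n))
(3*(3 - 1*0))*(u(-5) - 8)**2 = (3*(3 - 1*0))*(sqrt(2)*sqrt(-5) - 8)**2 = (3*(3 + 0))*(sqrt(2)*(I*sqrt(5)) - 8)**2 = (3*3)*(I*sqrt(10) - 8)**2 = 9*(-8 + I*sqrt(10))**2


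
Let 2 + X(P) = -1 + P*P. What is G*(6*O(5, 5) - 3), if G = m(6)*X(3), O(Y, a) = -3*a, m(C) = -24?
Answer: 13392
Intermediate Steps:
X(P) = -3 + P² (X(P) = -2 + (-1 + P*P) = -2 + (-1 + P²) = -3 + P²)
G = -144 (G = -24*(-3 + 3²) = -24*(-3 + 9) = -24*6 = -144)
G*(6*O(5, 5) - 3) = -144*(6*(-3*5) - 3) = -144*(6*(-15) - 3) = -144*(-90 - 3) = -144*(-93) = 13392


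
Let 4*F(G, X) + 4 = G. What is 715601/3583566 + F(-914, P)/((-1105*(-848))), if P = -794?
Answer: 39395548979/197526157920 ≈ 0.19944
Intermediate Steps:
F(G, X) = -1 + G/4
715601/3583566 + F(-914, P)/((-1105*(-848))) = 715601/3583566 + (-1 + (¼)*(-914))/((-1105*(-848))) = 715601*(1/3583566) + (-1 - 457/2)/937040 = 715601/3583566 - 459/2*1/937040 = 715601/3583566 - 27/110240 = 39395548979/197526157920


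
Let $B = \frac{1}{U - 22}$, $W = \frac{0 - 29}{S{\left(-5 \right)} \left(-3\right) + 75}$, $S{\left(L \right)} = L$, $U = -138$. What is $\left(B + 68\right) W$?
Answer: $- \frac{315491}{14400} \approx -21.909$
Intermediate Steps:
$W = - \frac{29}{90}$ ($W = \frac{0 - 29}{\left(-5\right) \left(-3\right) + 75} = - \frac{29}{15 + 75} = - \frac{29}{90} \approx -0.32222$)
$B = - \frac{1}{160}$ ($B = \frac{1}{-138 - 22} = \frac{1}{-160} = - \frac{1}{160} \approx -0.00625$)
$\left(B + 68\right) W = \left(- \frac{1}{160} + 68\right) \left(- \frac{29}{90}\right) = \frac{10879}{160} \left(- \frac{29}{90}\right) = - \frac{315491}{14400}$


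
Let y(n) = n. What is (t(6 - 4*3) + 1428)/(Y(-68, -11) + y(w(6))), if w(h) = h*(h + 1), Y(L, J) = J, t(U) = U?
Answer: 1422/31 ≈ 45.871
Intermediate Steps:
w(h) = h*(1 + h)
(t(6 - 4*3) + 1428)/(Y(-68, -11) + y(w(6))) = ((6 - 4*3) + 1428)/(-11 + 6*(1 + 6)) = ((6 - 12) + 1428)/(-11 + 6*7) = (-6 + 1428)/(-11 + 42) = 1422/31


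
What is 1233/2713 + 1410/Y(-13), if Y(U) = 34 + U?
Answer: 1283741/18991 ≈ 67.597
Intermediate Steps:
1233/2713 + 1410/Y(-13) = 1233/2713 + 1410/(34 - 13) = 1233*(1/2713) + 1410/21 = 1233/2713 + 1410*(1/21) = 1233/2713 + 470/7 = 1283741/18991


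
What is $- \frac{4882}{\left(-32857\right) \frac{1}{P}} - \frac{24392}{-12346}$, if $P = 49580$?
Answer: $\frac{1494572657852}{202826261} \approx 7368.7$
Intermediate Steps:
$- \frac{4882}{\left(-32857\right) \frac{1}{P}} - \frac{24392}{-12346} = - \frac{4882}{\left(-32857\right) \frac{1}{49580}} - \frac{24392}{-12346} = - \frac{4882}{\left(-32857\right) \frac{1}{49580}} - - \frac{12196}{6173} = - \frac{4882}{- \frac{32857}{49580}} + \frac{12196}{6173} = \left(-4882\right) \left(- \frac{49580}{32857}\right) + \frac{12196}{6173} = \frac{242049560}{32857} + \frac{12196}{6173} = \frac{1494572657852}{202826261}$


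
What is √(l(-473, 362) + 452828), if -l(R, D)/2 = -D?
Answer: 4*√28347 ≈ 673.46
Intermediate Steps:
l(R, D) = 2*D (l(R, D) = -(-2)*D = 2*D)
√(l(-473, 362) + 452828) = √(2*362 + 452828) = √(724 + 452828) = √453552 = 4*√28347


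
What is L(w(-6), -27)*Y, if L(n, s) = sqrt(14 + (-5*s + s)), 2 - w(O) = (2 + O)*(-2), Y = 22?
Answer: 22*sqrt(122) ≈ 243.00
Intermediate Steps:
w(O) = 6 + 2*O (w(O) = 2 - (2 + O)*(-2) = 2 - (-4 - 2*O) = 2 + (4 + 2*O) = 6 + 2*O)
L(n, s) = sqrt(14 - 4*s)
L(w(-6), -27)*Y = sqrt(14 - 4*(-27))*22 = sqrt(14 + 108)*22 = sqrt(122)*22 = 22*sqrt(122)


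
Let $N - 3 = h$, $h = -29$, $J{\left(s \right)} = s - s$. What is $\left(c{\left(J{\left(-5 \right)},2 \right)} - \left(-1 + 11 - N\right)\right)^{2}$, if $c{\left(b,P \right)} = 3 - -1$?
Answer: $1024$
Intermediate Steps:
$J{\left(s \right)} = 0$
$c{\left(b,P \right)} = 4$ ($c{\left(b,P \right)} = 3 + 1 = 4$)
$N = -26$ ($N = 3 - 29 = -26$)
$\left(c{\left(J{\left(-5 \right)},2 \right)} - \left(-1 + 11 - N\right)\right)^{2} = \left(4 - \left(25 + 11\right)\right)^{2} = \left(4 - 36\right)^{2} = \left(-32\right)^{2} = 1024$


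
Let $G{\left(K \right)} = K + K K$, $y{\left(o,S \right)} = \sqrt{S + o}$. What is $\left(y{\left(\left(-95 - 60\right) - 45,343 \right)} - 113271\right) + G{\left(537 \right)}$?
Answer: $175635 + \sqrt{143} \approx 1.7565 \cdot 10^{5}$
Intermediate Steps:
$G{\left(K \right)} = K + K^{2}$
$\left(y{\left(\left(-95 - 60\right) - 45,343 \right)} - 113271\right) + G{\left(537 \right)} = \left(\sqrt{343 - 200} - 113271\right) + 537 \left(1 + 537\right) = \left(\sqrt{343 - 200} - 113271\right) + 537 \cdot 538 = \left(\sqrt{343 - 200} - 113271\right) + 288906 = \left(\sqrt{143} - 113271\right) + 288906 = \left(-113271 + \sqrt{143}\right) + 288906 = 175635 + \sqrt{143}$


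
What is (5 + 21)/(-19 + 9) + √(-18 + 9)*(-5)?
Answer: -13/5 - 15*I ≈ -2.6 - 15.0*I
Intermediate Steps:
(5 + 21)/(-19 + 9) + √(-18 + 9)*(-5) = 26/(-10) + √(-9)*(-5) = 26*(-⅒) + (3*I)*(-5) = -13/5 - 15*I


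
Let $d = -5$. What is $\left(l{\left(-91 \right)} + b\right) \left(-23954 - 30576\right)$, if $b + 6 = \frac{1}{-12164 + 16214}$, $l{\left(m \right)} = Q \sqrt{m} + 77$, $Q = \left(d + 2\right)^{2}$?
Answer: $- \frac{1568015603}{405} - 490770 i \sqrt{91} \approx -3.8716 \cdot 10^{6} - 4.6816 \cdot 10^{6} i$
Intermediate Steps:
$Q = 9$ ($Q = \left(-5 + 2\right)^{2} = \left(-3\right)^{2} = 9$)
$l{\left(m \right)} = 77 + 9 \sqrt{m}$ ($l{\left(m \right)} = 9 \sqrt{m} + 77 = 77 + 9 \sqrt{m}$)
$b = - \frac{24299}{4050}$ ($b = -6 + \frac{1}{-12164 + 16214} = -6 + \frac{1}{4050} = - \frac{24299}{4050} \approx -5.9998$)
$\left(l{\left(-91 \right)} + b\right) \left(-23954 - 30576\right) = \left(\left(77 + 9 \sqrt{-91}\right) - \frac{24299}{4050}\right) \left(-23954 - 30576\right) = \left(\left(77 + 9 i \sqrt{91}\right) - \frac{24299}{4050}\right) \left(-54530\right) = \left(\frac{287551}{4050} + 9 i \sqrt{91}\right) \left(-54530\right) = - \frac{1568015603}{405} - 490770 i \sqrt{91}$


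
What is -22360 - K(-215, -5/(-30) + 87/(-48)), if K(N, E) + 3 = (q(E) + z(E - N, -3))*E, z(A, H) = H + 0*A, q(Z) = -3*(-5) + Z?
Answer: -51471265/2304 ≈ -22340.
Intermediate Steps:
q(Z) = 15 + Z
z(A, H) = H (z(A, H) = H + 0 = H)
K(N, E) = -3 + E*(12 + E) (K(N, E) = -3 + ((15 + E) - 3)*E = -3 + (12 + E)*E = -3 + E*(12 + E))
-22360 - K(-215, -5/(-30) + 87/(-48)) = -22360 - (-3 + (-5/(-30) + 87/(-48))² + 12*(-5/(-30) + 87/(-48))) = -22360 - (-3 + (-5*(-1/30) + 87*(-1/48))² + 12*(-5*(-1/30) + 87*(-1/48))) = -22360 - (-3 + (⅙ - 29/16)² + 12*(⅙ - 29/16)) = -22360 - (-3 + (-79/48)² + 12*(-79/48)) = -22360 - (-3 + 6241/2304 - 79/4) = -22360 - 1*(-46175/2304) = -22360 + 46175/2304 = -51471265/2304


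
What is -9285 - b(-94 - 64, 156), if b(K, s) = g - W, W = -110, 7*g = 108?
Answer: -65873/7 ≈ -9410.4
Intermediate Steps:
g = 108/7 (g = (1/7)*108 = 108/7 ≈ 15.429)
b(K, s) = 878/7 (b(K, s) = 108/7 - 1*(-110) = 108/7 + 110 = 878/7)
-9285 - b(-94 - 64, 156) = -9285 - 1*878/7 = -9285 - 878/7 = -65873/7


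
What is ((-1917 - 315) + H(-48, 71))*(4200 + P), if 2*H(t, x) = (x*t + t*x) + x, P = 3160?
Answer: -41249120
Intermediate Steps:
H(t, x) = x/2 + t*x (H(t, x) = ((x*t + t*x) + x)/2 = ((t*x + t*x) + x)/2 = (2*t*x + x)/2 = (x + 2*t*x)/2 = x/2 + t*x)
((-1917 - 315) + H(-48, 71))*(4200 + P) = ((-1917 - 315) + 71*(½ - 48))*(4200 + 3160) = (-2232 + 71*(-95/2))*7360 = (-2232 - 6745/2)*7360 = -11209/2*7360 = -41249120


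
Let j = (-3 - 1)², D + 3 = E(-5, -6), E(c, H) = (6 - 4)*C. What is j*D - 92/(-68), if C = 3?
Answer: 839/17 ≈ 49.353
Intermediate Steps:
E(c, H) = 6 (E(c, H) = (6 - 4)*3 = 2*3 = 6)
D = 3 (D = -3 + 6 = 3)
j = 16 (j = (-4)² = 16)
j*D - 92/(-68) = 16*3 - 92/(-68) = 48 - 92*(-1/68) = 48 + 23/17 = 839/17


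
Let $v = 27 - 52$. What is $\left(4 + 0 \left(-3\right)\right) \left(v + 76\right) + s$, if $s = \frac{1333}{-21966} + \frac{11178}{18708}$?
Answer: $\frac{3502180979}{17122497} \approx 204.54$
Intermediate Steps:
$s = \frac{9191591}{17122497}$ ($s = 1333 \left(- \frac{1}{21966}\right) + 11178 \cdot \frac{1}{18708} = - \frac{1333}{21966} + \frac{1863}{3118} = \frac{9191591}{17122497} \approx 0.53681$)
$v = -25$ ($v = 27 - 52 = -25$)
$\left(4 + 0 \left(-3\right)\right) \left(v + 76\right) + s = \left(4 + 0 \left(-3\right)\right) \left(-25 + 76\right) + \frac{9191591}{17122497} = \left(4 + 0\right) 51 + \frac{9191591}{17122497} = 4 \cdot 51 + \frac{9191591}{17122497} = 204 + \frac{9191591}{17122497} = \frac{3502180979}{17122497}$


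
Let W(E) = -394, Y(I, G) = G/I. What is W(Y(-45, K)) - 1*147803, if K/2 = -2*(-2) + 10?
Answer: -148197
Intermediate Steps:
K = 28 (K = 2*(-2*(-2) + 10) = 2*(4 + 10) = 2*14 = 28)
W(Y(-45, K)) - 1*147803 = -394 - 1*147803 = -394 - 147803 = -148197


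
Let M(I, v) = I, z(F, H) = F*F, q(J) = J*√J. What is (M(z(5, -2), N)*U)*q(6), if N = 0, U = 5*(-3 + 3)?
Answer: 0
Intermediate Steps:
q(J) = J^(3/2)
U = 0 (U = 5*0 = 0)
z(F, H) = F²
(M(z(5, -2), N)*U)*q(6) = (5²*0)*6^(3/2) = (25*0)*(6*√6) = 0*(6*√6) = 0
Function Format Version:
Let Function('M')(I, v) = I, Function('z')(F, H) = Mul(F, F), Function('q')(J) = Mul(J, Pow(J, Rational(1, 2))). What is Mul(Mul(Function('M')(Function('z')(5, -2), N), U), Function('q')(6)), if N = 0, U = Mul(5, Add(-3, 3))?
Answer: 0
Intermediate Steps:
Function('q')(J) = Pow(J, Rational(3, 2))
U = 0 (U = Mul(5, 0) = 0)
Function('z')(F, H) = Pow(F, 2)
Mul(Mul(Function('M')(Function('z')(5, -2), N), U), Function('q')(6)) = Mul(Mul(Pow(5, 2), 0), Pow(6, Rational(3, 2))) = Mul(Mul(25, 0), Mul(6, Pow(6, Rational(1, 2)))) = Mul(0, Mul(6, Pow(6, Rational(1, 2)))) = 0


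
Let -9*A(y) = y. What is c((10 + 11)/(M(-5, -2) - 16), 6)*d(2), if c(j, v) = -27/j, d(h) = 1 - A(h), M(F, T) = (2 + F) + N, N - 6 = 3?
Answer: 110/7 ≈ 15.714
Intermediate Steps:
N = 9 (N = 6 + 3 = 9)
M(F, T) = 11 + F (M(F, T) = (2 + F) + 9 = 11 + F)
A(y) = -y/9
d(h) = 1 + h/9 (d(h) = 1 - (-1)*h/9 = 1 + h/9)
c((10 + 11)/(M(-5, -2) - 16), 6)*d(2) = (-27*((11 - 5) - 16)/(10 + 11))*(1 + (⅑)*2) = (-27/(21/(6 - 16)))*(1 + 2/9) = -27/(21/(-10))*(11/9) = -27/(21*(-⅒))*(11/9) = -27/(-21/10)*(11/9) = -27*(-10/21)*(11/9) = (90/7)*(11/9) = 110/7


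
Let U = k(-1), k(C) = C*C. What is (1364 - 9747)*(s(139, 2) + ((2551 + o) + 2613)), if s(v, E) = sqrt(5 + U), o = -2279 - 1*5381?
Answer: 20923968 - 8383*sqrt(6) ≈ 2.0903e+7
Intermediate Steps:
k(C) = C**2
U = 1 (U = (-1)**2 = 1)
o = -7660 (o = -2279 - 5381 = -7660)
s(v, E) = sqrt(6) (s(v, E) = sqrt(5 + 1) = sqrt(6))
(1364 - 9747)*(s(139, 2) + ((2551 + o) + 2613)) = (1364 - 9747)*(sqrt(6) + ((2551 - 7660) + 2613)) = -8383*(sqrt(6) + (-5109 + 2613)) = -8383*(sqrt(6) - 2496) = -8383*(-2496 + sqrt(6)) = 20923968 - 8383*sqrt(6)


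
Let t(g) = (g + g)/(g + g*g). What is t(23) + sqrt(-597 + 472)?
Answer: 1/12 + 5*I*sqrt(5) ≈ 0.083333 + 11.18*I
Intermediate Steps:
t(g) = 2*g/(g + g**2) (t(g) = (2*g)/(g + g**2) = 2*g/(g + g**2))
t(23) + sqrt(-597 + 472) = 2/(1 + 23) + sqrt(-597 + 472) = 2/24 + sqrt(-125) = 2*(1/24) + 5*I*sqrt(5) = 1/12 + 5*I*sqrt(5)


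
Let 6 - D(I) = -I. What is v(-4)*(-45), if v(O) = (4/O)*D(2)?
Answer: 360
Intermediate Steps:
D(I) = 6 + I (D(I) = 6 - (-1)*I = 6 + I)
v(O) = 32/O (v(O) = (4/O)*(6 + 2) = (4/O)*8 = 32/O)
v(-4)*(-45) = (32/(-4))*(-45) = (32*(-1/4))*(-45) = -8*(-45) = 360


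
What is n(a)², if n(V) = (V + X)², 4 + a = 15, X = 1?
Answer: 20736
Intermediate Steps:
a = 11 (a = -4 + 15 = 11)
n(V) = (1 + V)² (n(V) = (V + 1)² = (1 + V)²)
n(a)² = ((1 + 11)²)² = (12²)² = 144² = 20736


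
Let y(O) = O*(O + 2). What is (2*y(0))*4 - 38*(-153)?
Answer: 5814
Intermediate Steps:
y(O) = O*(2 + O)
(2*y(0))*4 - 38*(-153) = (2*(0*(2 + 0)))*4 - 38*(-153) = (2*(0*2))*4 + 5814 = (2*0)*4 + 5814 = 0*4 + 5814 = 0 + 5814 = 5814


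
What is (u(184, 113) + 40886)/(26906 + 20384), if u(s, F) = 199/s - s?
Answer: 7489367/8701360 ≈ 0.86071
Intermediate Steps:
u(s, F) = -s + 199/s
(u(184, 113) + 40886)/(26906 + 20384) = ((-1*184 + 199/184) + 40886)/(26906 + 20384) = ((-184 + 199*(1/184)) + 40886)/47290 = ((-184 + 199/184) + 40886)*(1/47290) = (-33657/184 + 40886)*(1/47290) = (7489367/184)*(1/47290) = 7489367/8701360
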